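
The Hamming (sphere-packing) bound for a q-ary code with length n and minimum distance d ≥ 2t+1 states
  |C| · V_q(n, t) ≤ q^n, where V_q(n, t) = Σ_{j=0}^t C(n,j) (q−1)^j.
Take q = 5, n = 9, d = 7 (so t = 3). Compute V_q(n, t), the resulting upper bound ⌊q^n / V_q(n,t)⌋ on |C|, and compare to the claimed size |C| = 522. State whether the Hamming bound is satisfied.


V_q(n, t) = 5989, q^n = 1953125, Hamming bound = 326, |C| = 522 > bound (violated).

Step 1: Compute V_q(n, t) = Σ_{j=0}^3 C(n, j) (q−1)^j.
  j = 0: C(9,0)·(4)^0 = 1·1 = 1.
  j = 1: C(9,1)·(4)^1 = 9·4 = 36.
  j = 2: C(9,2)·(4)^2 = 36·16 = 576.
  j = 3: C(9,3)·(4)^3 = 84·64 = 5376.
  V_q(n, t) = 1 + 36 + 576 + 5376 = 5989.
Step 2: q^n = 5^9 = 1953125.
Step 3: Hamming bound ⌊q^n / V_q(n,t)⌋ = ⌊1953125/5989⌋ = 326.
Step 4: Compare |C| = 522 to 326: violated.
The claimed |C| lies above the Hamming bound, so no 5-ary code of length 9 with d ≥ 7 can have 522 codewords.


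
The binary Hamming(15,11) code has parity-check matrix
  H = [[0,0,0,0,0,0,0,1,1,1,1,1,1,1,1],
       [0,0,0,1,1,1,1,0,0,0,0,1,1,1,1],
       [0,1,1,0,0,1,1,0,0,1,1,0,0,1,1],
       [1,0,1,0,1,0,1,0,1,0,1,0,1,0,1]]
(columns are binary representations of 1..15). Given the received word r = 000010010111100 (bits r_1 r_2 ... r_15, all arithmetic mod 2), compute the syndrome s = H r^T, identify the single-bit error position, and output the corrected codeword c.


s = (1, 1, 0, 1)^T, error position = 13, corrected codeword c = 000010010111000

Compute s = H r^T mod 2 one row at a time:
  s_1 = 1 + 0 + 1 + 1 + 1 + 1 + 0 + 0 = 5 ≡ 1 (mod 2).
  s_2 = 0 + 1 + 0 + 0 + 1 + 1 + 0 + 0 = 3 ≡ 1 (mod 2).
  s_3 = 0 + 0 + 0 + 0 + 1 + 1 + 0 + 0 = 2 ≡ 0 (mod 2).
  s_4 = 0 + 0 + 1 + 0 + 0 + 1 + 1 + 0 = 3 ≡ 1 (mod 2).
s = (1, 1, 0, 1)^T — this equals column 13 of H (binary 1101), so error is at position 13.
Correct: flip bit 13 of r = 000010010111100 to get c = 000010010111000.


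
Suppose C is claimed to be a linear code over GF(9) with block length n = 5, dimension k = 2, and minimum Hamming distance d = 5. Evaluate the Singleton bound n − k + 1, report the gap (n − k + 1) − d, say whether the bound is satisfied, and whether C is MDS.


Singleton RHS = n − k + 1 = 4, slack = -1, bound violated (no such code; not MDS).

Singleton bound: d ≤ n − k + 1.
Here n = 5, k = 2, so n − k + 1 = 4.
Given d = 5, check d ≤ 4: NO.
Slack = (n − k + 1) − d = -1.
The slack is negative: d = 5 exceeds n − k + 1 = 4 by 1, so the Singleton bound is violated and no linear [5, 2, 5]_9 code can exist. In particular it is not MDS (MDS requires d = n − k + 1 exactly).
Description: the claimed parameters are [5, 2, 5]_9; such a code would be impossible (violates the Singleton bound).


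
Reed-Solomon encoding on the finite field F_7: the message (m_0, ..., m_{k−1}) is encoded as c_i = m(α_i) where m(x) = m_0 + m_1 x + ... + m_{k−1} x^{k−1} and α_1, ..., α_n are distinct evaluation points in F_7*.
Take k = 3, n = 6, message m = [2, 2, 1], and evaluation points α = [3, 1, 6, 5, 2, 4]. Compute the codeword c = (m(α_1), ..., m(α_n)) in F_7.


c = [3, 5, 1, 2, 3, 5]

Message polynomial: m(x) = 2 + 2·x + 1·x^2 (mod 7).
For each evaluation point α_i, compute m(α_i) mod 7:
  α_1 = 3: Horner steps 1 → 5 → 3, so m(3) = 3.
  α_2 = 1: Horner steps 1 → 3 → 5, so m(1) = 5.
  α_3 = 6: Horner steps 1 → 1 → 1, so m(6) = 1.
  α_4 = 5: Horner steps 1 → 0 → 2, so m(5) = 2.
  α_5 = 2: Horner steps 1 → 4 → 3, so m(2) = 3.
  α_6 = 4: Horner steps 1 → 6 → 5, so m(4) = 5.
Codeword c = [3, 5, 1, 2, 3, 5] ∈ F_7^6.


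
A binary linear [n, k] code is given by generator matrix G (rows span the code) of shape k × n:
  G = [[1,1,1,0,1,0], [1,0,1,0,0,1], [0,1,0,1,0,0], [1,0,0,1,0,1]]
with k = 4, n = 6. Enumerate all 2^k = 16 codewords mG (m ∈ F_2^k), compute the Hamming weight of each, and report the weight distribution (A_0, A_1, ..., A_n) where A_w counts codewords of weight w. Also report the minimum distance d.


Weight distribution: A_0 = 1, A_2 = 4, A_3 = 6, A_4 = 3, A_5 = 2. Minimum distance d = 2.

Enumerate all 2^4 = 16 messages m ∈ F_2^4.
For each, compute codeword c = mG in F_2^6, then tally its weight.
  m = 0000 → c = 000000, weight = 0.
  m = 1000 → c = 111010, weight = 4.
  m = 0100 → c = 101001, weight = 3.
  m = 1100 → c = 010011, weight = 3.
  m = 0010 → c = 010100, weight = 2.
  m = 1010 → c = 101110, weight = 4.
  m = 0110 → c = 111101, weight = 5.
  m = 1110 → c = 000111, weight = 3.
  m = 0001 → c = 100101, weight = 3.
  m = 1001 → c = 011111, weight = 5.
  m = 0101 → c = 001100, weight = 2.
  m = 1101 → c = 110110, weight = 4.
  m = 0011 → c = 110001, weight = 3.
  m = 1011 → c = 001011, weight = 3.
  m = 0111 → c = 011000, weight = 2.
  m = 1111 → c = 100010, weight = 2.
Tally weights:
  weight 0: 1 codewords.
  weight 2: 4 codewords.
  weight 3: 6 codewords.
  weight 4: 3 codewords.
  weight 5: 2 codewords.
Minimum distance d = smallest w > 0 with A_w > 0 = 2.
Sanity: Σ A_w = 16 = 2^4 = 16 ✓.


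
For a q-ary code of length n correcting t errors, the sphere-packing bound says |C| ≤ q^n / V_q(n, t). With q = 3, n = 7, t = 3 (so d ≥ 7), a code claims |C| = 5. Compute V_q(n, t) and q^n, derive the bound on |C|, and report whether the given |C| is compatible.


V_q(n, t) = 379, q^n = 2187, Hamming bound = 5, |C| = 5 ≤ bound (satisfied).

Step 1: Compute V_q(n, t) = Σ_{j=0}^3 C(n, j) (q−1)^j.
  j = 0: C(7,0)·(2)^0 = 1·1 = 1.
  j = 1: C(7,1)·(2)^1 = 7·2 = 14.
  j = 2: C(7,2)·(2)^2 = 21·4 = 84.
  j = 3: C(7,3)·(2)^3 = 35·8 = 280.
  V_q(n, t) = 1 + 14 + 84 + 280 = 379.
Step 2: q^n = 3^7 = 2187.
Step 3: Hamming bound ⌊q^n / V_q(n,t)⌋ = ⌊2187/379⌋ = 5.
Step 4: Compare |C| = 5 to 5: satisfied.
The claimed |C| lies at the Hamming bound (tight).


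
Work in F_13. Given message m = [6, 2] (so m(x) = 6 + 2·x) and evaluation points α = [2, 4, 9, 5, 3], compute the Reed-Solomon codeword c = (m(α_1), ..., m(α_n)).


c = [10, 1, 11, 3, 12]

Message polynomial: m(x) = 6 + 2·x (mod 13).
For each evaluation point α_i, compute m(α_i) mod 13:
  α_1 = 2: Horner steps 2 → 10, so m(2) = 10.
  α_2 = 4: Horner steps 2 → 1, so m(4) = 1.
  α_3 = 9: Horner steps 2 → 11, so m(9) = 11.
  α_4 = 5: Horner steps 2 → 3, so m(5) = 3.
  α_5 = 3: Horner steps 2 → 12, so m(3) = 12.
Codeword c = [10, 1, 11, 3, 12] ∈ F_13^5.


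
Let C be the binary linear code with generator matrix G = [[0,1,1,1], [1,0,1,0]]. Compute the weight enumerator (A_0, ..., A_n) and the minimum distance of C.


Weight distribution: A_0 = 1, A_2 = 1, A_3 = 2. Minimum distance d = 2.

Enumerate all 2^2 = 4 messages m ∈ F_2^2.
For each, compute codeword c = mG in F_2^4, then tally its weight.
  m = 00 → c = 0000, weight = 0.
  m = 10 → c = 0111, weight = 3.
  m = 01 → c = 1010, weight = 2.
  m = 11 → c = 1101, weight = 3.
Tally weights:
  weight 0: 1 codewords.
  weight 2: 1 codewords.
  weight 3: 2 codewords.
Minimum distance d = smallest w > 0 with A_w > 0 = 2.
Sanity: Σ A_w = 4 = 2^2 = 4 ✓.


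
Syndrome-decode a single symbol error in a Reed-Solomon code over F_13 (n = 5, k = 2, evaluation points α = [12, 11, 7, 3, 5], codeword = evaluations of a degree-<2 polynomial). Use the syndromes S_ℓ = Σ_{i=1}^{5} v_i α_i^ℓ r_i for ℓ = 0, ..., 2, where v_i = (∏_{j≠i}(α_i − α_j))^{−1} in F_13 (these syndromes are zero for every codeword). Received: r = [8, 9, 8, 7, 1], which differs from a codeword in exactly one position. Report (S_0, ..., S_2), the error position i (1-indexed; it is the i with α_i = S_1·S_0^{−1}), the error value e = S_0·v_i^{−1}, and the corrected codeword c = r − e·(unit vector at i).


S = (5, 8, 5), error at position 1, error magnitude e = 2, c = [6, 9, 8, 7, 1].

Step 1: column multipliers v_i = (∏_{j≠i}(α_i − α_j))^{−1} mod 13.
  i = 1 (α = 12): (12−11)(12−7)(12−3)(12−5) = 1·5·9·7 = 315 ≡ 3, so v_1 = 3^{−1} = 9 (mod 13).
  i = 2 (α = 11): (11−12)(11−7)(11−3)(11−5) = (−1)·4·8·6 = −192 ≡ 3, so v_2 = 3^{−1} = 9 (mod 13).
  i = 3 (α = 7): (7−12)(7−11)(7−3)(7−5) = (−5)·(−4)·4·2 = 160 ≡ 4, so v_3 = 4^{−1} = 10 (mod 13).
  i = 4 (α = 3): (3−12)(3−11)(3−7)(3−5) = (−9)·(−8)·(−4)·(−2) = 576 ≡ 4, so v_4 = 4^{−1} = 10 (mod 13).
  i = 5 (α = 5): (5−12)(5−11)(5−7)(5−3) = (−7)·(−6)·(−2)·2 = −168 ≡ 1, so v_5 = 1^{−1} = 1 (mod 13).
  v = [9, 9, 10, 10, 1].
Step 2: syndromes of r = [8, 9, 8, 7, 1] (all sums mod 13).
  S_0 = Σ v_i r_i = 9·8 + 9·9 + 10·8 + 10·7 + 1·1 = 304 ≡ 5.
  S_1 = Σ v_i α_i r_i = 9·12·8 + 9·11·9 + 10·7·8 + 10·3·7 + 1·5·1 = 2530 ≡ 8.
  α_i^2 mod 13 = [1, 4, 10, 9, 12].
  S_2 = Σ v_i α_i^2 r_i = 9·1·8 + 9·4·9 + 10·10·8 + 10·9·7 + 1·12·1 = 1838 ≡ 5.
  S = (5, 8, 5) ≠ 0, so r is not a codeword (an error is present).
Step 3: locate the error. For a single error e at position i, S_ℓ = v_i·e·α_i^ℓ, so α_err = S_1/S_0.
  S_0^{−1} = 5^{−1} = 8 (mod 13), so α_err = 8·8 = 64 ≡ 12 = α_1. Error position i = 1.
  Consistency check: S_2/S_1 = 5·5 = 25 ≡ 12 = α_err ✓ (single-error assumption holds).
Step 4: error magnitude e = S_0/v_1 = S_0·∏_{j≠1}(α_1 − α_j) = 5·3 = 15 ≡ 2 (mod 13).
Step 5: correct position 1: c_1 = r_1 − e = 8 − 2 ≡ 6 (mod 13). Hence c = [6, 9, 8, 7, 1].
  Check: interpolating c through the α_i gives m(x) = 3 + 10·x (degree < 2) with m(α_i) = c_i for every i, so c is indeed a codeword.


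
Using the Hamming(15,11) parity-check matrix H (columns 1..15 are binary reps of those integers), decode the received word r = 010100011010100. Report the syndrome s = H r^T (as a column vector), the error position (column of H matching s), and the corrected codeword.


s = (0, 0, 0, 1)^T, error position = 1, corrected codeword c = 110100011010100

Compute s = H r^T mod 2 one row at a time:
  s_1 = 1 + 1 + 0 + 1 + 0 + 1 + 0 + 0 = 4 ≡ 0 (mod 2).
  s_2 = 1 + 0 + 0 + 0 + 0 + 1 + 0 + 0 = 2 ≡ 0 (mod 2).
  s_3 = 1 + 0 + 0 + 0 + 0 + 1 + 0 + 0 = 2 ≡ 0 (mod 2).
  s_4 = 0 + 0 + 0 + 0 + 1 + 1 + 1 + 0 = 3 ≡ 1 (mod 2).
s = (0, 0, 0, 1)^T — this equals column 1 of H (binary 0001), so error is at position 1.
Correct: flip bit 1 of r = 010100011010100 to get c = 110100011010100.


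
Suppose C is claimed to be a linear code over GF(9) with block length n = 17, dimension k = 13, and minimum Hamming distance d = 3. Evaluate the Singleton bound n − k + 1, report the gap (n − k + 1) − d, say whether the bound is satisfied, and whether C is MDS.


Singleton RHS = n − k + 1 = 5, slack = 2, bound satisfied, not MDS.

Singleton bound: d ≤ n − k + 1.
Here n = 17, k = 13, so n − k + 1 = 5.
Given d = 3, check d ≤ 5: YES.
Slack = (n − k + 1) − d = 2.
The code is NOT MDS (slack = 2 > 0).
Description: the claimed parameters are [17, 13, 3]_9; such a code would be non-MDS.


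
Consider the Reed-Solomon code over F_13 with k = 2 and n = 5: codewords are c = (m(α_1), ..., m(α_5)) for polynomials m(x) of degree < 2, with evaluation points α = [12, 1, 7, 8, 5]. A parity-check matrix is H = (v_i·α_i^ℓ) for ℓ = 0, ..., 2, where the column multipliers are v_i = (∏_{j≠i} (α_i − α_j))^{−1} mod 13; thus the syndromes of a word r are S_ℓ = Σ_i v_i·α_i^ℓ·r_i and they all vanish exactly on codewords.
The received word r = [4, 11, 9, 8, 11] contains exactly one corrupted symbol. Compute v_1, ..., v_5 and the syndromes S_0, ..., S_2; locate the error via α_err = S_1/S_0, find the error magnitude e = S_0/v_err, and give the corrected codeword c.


S = (11, 11, 11), error at position 2, error magnitude e = 9, c = [4, 2, 9, 8, 11].

Step 1: column multipliers v_i = (∏_{j≠i}(α_i − α_j))^{−1} mod 13.
  i = 1 (α = 12): (12−1)(12−7)(12−8)(12−5) = 11·5·4·7 = 1540 ≡ 6, so v_1 = 6^{−1} = 11 (mod 13).
  i = 2 (α = 1): (1−12)(1−7)(1−8)(1−5) = (−11)·(−6)·(−7)·(−4) = 1848 ≡ 2, so v_2 = 2^{−1} = 7 (mod 13).
  i = 3 (α = 7): (7−12)(7−1)(7−8)(7−5) = (−5)·6·(−1)·2 = 60 ≡ 8, so v_3 = 8^{−1} = 5 (mod 13).
  i = 4 (α = 8): (8−12)(8−1)(8−7)(8−5) = (−4)·7·1·3 = −84 ≡ 7, so v_4 = 7^{−1} = 2 (mod 13).
  i = 5 (α = 5): (5−12)(5−1)(5−7)(5−8) = (−7)·4·(−2)·(−3) = −168 ≡ 1, so v_5 = 1^{−1} = 1 (mod 13).
  v = [11, 7, 5, 2, 1].
Step 2: syndromes of r = [4, 11, 9, 8, 11] (all sums mod 13).
  S_0 = Σ v_i r_i = 11·4 + 7·11 + 5·9 + 2·8 + 1·11 = 193 ≡ 11.
  S_1 = Σ v_i α_i r_i = 11·12·4 + 7·1·11 + 5·7·9 + 2·8·8 + 1·5·11 = 1103 ≡ 11.
  α_i^2 mod 13 = [1, 1, 10, 12, 12].
  S_2 = Σ v_i α_i^2 r_i = 11·1·4 + 7·1·11 + 5·10·9 + 2·12·8 + 1·12·11 = 895 ≡ 11.
  S = (11, 11, 11) ≠ 0, so r is not a codeword (an error is present).
Step 3: locate the error. For a single error e at position i, S_ℓ = v_i·e·α_i^ℓ, so α_err = S_1/S_0.
  S_0^{−1} = 11^{−1} = 6 (mod 13), so α_err = 11·6 = 66 ≡ 1 = α_2. Error position i = 2.
  Consistency check: S_2/S_1 = 11·6 = 66 ≡ 1 = α_err ✓ (single-error assumption holds).
Step 4: error magnitude e = S_0/v_2 = S_0·∏_{j≠2}(α_2 − α_j) = 11·2 = 22 ≡ 9 (mod 13).
Step 5: correct position 2: c_2 = r_2 − e = 11 − 9 ≡ 2 (mod 13). Hence c = [4, 2, 9, 8, 11].
  Check: interpolating c through the α_i gives m(x) = 3 + 12·x (degree < 2) with m(α_i) = c_i for every i, so c is indeed a codeword.


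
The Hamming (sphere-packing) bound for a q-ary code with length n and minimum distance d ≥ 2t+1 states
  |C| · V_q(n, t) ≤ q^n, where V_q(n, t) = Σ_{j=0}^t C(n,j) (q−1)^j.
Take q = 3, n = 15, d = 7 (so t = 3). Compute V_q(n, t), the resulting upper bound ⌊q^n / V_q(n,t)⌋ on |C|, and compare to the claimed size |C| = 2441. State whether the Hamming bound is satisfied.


V_q(n, t) = 4091, q^n = 14348907, Hamming bound = 3507, |C| = 2441 ≤ bound (satisfied).

Step 1: Compute V_q(n, t) = Σ_{j=0}^3 C(n, j) (q−1)^j.
  j = 0: C(15,0)·(2)^0 = 1·1 = 1.
  j = 1: C(15,1)·(2)^1 = 15·2 = 30.
  j = 2: C(15,2)·(2)^2 = 105·4 = 420.
  j = 3: C(15,3)·(2)^3 = 455·8 = 3640.
  V_q(n, t) = 1 + 30 + 420 + 3640 = 4091.
Step 2: q^n = 3^15 = 14348907.
Step 3: Hamming bound ⌊q^n / V_q(n,t)⌋ = ⌊14348907/4091⌋ = 3507.
Step 4: Compare |C| = 2441 to 3507: satisfied.
The claimed |C| lies below the Hamming bound.


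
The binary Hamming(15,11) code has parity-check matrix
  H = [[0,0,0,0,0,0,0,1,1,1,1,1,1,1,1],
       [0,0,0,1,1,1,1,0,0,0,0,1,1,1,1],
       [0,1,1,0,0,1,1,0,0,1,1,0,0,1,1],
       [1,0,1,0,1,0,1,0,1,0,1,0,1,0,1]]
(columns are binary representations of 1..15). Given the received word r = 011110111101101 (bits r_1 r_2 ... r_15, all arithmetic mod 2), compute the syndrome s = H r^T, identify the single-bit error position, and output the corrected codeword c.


s = (0, 0, 1, 0)^T, error position = 2, corrected codeword c = 001110111101101

Compute s = H r^T mod 2 one row at a time:
  s_1 = 1 + 1 + 1 + 0 + 1 + 1 + 0 + 1 = 6 ≡ 0 (mod 2).
  s_2 = 1 + 1 + 0 + 1 + 1 + 1 + 0 + 1 = 6 ≡ 0 (mod 2).
  s_3 = 1 + 1 + 0 + 1 + 1 + 0 + 0 + 1 = 5 ≡ 1 (mod 2).
  s_4 = 0 + 1 + 1 + 1 + 1 + 0 + 1 + 1 = 6 ≡ 0 (mod 2).
s = (0, 0, 1, 0)^T — this equals column 2 of H (binary 0010), so error is at position 2.
Correct: flip bit 2 of r = 011110111101101 to get c = 001110111101101.


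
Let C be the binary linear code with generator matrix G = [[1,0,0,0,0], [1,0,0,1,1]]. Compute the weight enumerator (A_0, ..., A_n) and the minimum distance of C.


Weight distribution: A_0 = 1, A_1 = 1, A_2 = 1, A_3 = 1. Minimum distance d = 1.

Enumerate all 2^2 = 4 messages m ∈ F_2^2.
For each, compute codeword c = mG in F_2^5, then tally its weight.
  m = 00 → c = 00000, weight = 0.
  m = 10 → c = 10000, weight = 1.
  m = 01 → c = 10011, weight = 3.
  m = 11 → c = 00011, weight = 2.
Tally weights:
  weight 0: 1 codewords.
  weight 1: 1 codewords.
  weight 2: 1 codewords.
  weight 3: 1 codewords.
Minimum distance d = smallest w > 0 with A_w > 0 = 1.
Sanity: Σ A_w = 4 = 2^2 = 4 ✓.


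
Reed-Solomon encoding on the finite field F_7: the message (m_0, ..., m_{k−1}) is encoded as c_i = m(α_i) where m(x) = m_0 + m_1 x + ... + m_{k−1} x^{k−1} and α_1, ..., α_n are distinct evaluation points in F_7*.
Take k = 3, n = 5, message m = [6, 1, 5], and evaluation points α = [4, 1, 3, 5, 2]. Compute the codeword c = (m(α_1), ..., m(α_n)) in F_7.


c = [6, 5, 5, 3, 0]

Message polynomial: m(x) = 6 + 1·x + 5·x^2 (mod 7).
For each evaluation point α_i, compute m(α_i) mod 7:
  α_1 = 4: Horner steps 5 → 0 → 6, so m(4) = 6.
  α_2 = 1: Horner steps 5 → 6 → 5, so m(1) = 5.
  α_3 = 3: Horner steps 5 → 2 → 5, so m(3) = 5.
  α_4 = 5: Horner steps 5 → 5 → 3, so m(5) = 3.
  α_5 = 2: Horner steps 5 → 4 → 0, so m(2) = 0.
Codeword c = [6, 5, 5, 3, 0] ∈ F_7^5.


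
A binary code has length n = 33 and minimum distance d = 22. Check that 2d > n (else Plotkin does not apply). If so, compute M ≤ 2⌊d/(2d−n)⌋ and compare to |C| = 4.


Plotkin bound M ≤ 4; given |C| = 4 ≤ bound (satisfied).

Check applicability: 2d = 44, n = 33.
2d − n = 11 > 0, so Plotkin applies.
Compute d/(2d−n) = 22/11 ≈ 2.0000.
⌊d/(2d−n)⌋ = 2.
Plotkin bound: M ≤ 2·2 = 4.
Given |C| = 4, check: satisfied.
This |C| is at the Plotkin bound.


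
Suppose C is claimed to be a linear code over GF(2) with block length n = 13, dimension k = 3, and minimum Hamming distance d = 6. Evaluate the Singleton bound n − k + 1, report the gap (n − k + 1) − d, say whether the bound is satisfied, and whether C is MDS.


Singleton RHS = n − k + 1 = 11, slack = 5, bound satisfied, not MDS.

Singleton bound: d ≤ n − k + 1.
Here n = 13, k = 3, so n − k + 1 = 11.
Given d = 6, check d ≤ 11: YES.
Slack = (n − k + 1) − d = 5.
The code is NOT MDS (slack = 5 > 0).
Description: the claimed parameters are [13, 3, 6]_2; such a code would be non-MDS.


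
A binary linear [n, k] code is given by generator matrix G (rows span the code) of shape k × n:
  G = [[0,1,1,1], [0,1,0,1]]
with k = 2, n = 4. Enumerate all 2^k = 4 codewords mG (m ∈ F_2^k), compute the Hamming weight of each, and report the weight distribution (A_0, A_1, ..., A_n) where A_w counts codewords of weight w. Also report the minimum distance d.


Weight distribution: A_0 = 1, A_1 = 1, A_2 = 1, A_3 = 1. Minimum distance d = 1.

Enumerate all 2^2 = 4 messages m ∈ F_2^2.
For each, compute codeword c = mG in F_2^4, then tally its weight.
  m = 00 → c = 0000, weight = 0.
  m = 10 → c = 0111, weight = 3.
  m = 01 → c = 0101, weight = 2.
  m = 11 → c = 0010, weight = 1.
Tally weights:
  weight 0: 1 codewords.
  weight 1: 1 codewords.
  weight 2: 1 codewords.
  weight 3: 1 codewords.
Minimum distance d = smallest w > 0 with A_w > 0 = 1.
Sanity: Σ A_w = 4 = 2^2 = 4 ✓.


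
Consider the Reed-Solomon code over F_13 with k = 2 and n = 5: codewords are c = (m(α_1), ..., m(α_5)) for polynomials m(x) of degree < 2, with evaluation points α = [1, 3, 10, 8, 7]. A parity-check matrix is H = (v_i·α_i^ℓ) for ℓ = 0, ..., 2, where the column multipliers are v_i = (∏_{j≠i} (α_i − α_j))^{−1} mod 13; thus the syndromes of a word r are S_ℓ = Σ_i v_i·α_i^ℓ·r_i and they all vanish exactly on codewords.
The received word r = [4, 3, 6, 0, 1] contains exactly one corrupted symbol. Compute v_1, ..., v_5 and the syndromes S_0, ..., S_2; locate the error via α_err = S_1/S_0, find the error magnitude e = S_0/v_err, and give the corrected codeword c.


S = (4, 6, 9), error at position 4, error magnitude e = 6, c = [4, 3, 6, 7, 1].

Step 1: column multipliers v_i = (∏_{j≠i}(α_i − α_j))^{−1} mod 13.
  i = 1 (α = 1): (1−3)(1−10)(1−8)(1−7) = (−2)·(−9)·(−7)·(−6) = 756 ≡ 2, so v_1 = 2^{−1} = 7 (mod 13).
  i = 2 (α = 3): (3−1)(3−10)(3−8)(3−7) = 2·(−7)·(−5)·(−4) = −280 ≡ 6, so v_2 = 6^{−1} = 11 (mod 13).
  i = 3 (α = 10): (10−1)(10−3)(10−8)(10−7) = 9·7·2·3 = 378 ≡ 1, so v_3 = 1^{−1} = 1 (mod 13).
  i = 4 (α = 8): (8−1)(8−3)(8−10)(8−7) = 7·5·(−2)·1 = −70 ≡ 8, so v_4 = 8^{−1} = 5 (mod 13).
  i = 5 (α = 7): (7−1)(7−3)(7−10)(7−8) = 6·4·(−3)·(−1) = 72 ≡ 7, so v_5 = 7^{−1} = 2 (mod 13).
  v = [7, 11, 1, 5, 2].
Step 2: syndromes of r = [4, 3, 6, 0, 1] (all sums mod 13).
  S_0 = Σ v_i r_i = 7·4 + 11·3 + 1·6 + 5·0 + 2·1 = 69 ≡ 4.
  S_1 = Σ v_i α_i r_i = 7·1·4 + 11·3·3 + 1·10·6 + 5·8·0 + 2·7·1 = 201 ≡ 6.
  α_i^2 mod 13 = [1, 9, 9, 12, 10].
  S_2 = Σ v_i α_i^2 r_i = 7·1·4 + 11·9·3 + 1·9·6 + 5·12·0 + 2·10·1 = 399 ≡ 9.
  S = (4, 6, 9) ≠ 0, so r is not a codeword (an error is present).
Step 3: locate the error. For a single error e at position i, S_ℓ = v_i·e·α_i^ℓ, so α_err = S_1/S_0.
  S_0^{−1} = 4^{−1} = 10 (mod 13), so α_err = 6·10 = 60 ≡ 8 = α_4. Error position i = 4.
  Consistency check: S_2/S_1 = 9·11 = 99 ≡ 8 = α_err ✓ (single-error assumption holds).
Step 4: error magnitude e = S_0/v_4 = S_0·∏_{j≠4}(α_4 − α_j) = 4·8 = 32 ≡ 6 (mod 13).
Step 5: correct position 4: c_4 = r_4 − e = 0 − 6 ≡ 7 (mod 13). Hence c = [4, 3, 6, 7, 1].
  Check: interpolating c through the α_i gives m(x) = 11 + 6·x (degree < 2) with m(α_i) = c_i for every i, so c is indeed a codeword.


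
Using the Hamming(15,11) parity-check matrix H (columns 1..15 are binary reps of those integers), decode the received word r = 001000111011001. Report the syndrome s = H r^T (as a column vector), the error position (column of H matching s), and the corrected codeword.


s = (1, 1, 0, 1)^T, error position = 13, corrected codeword c = 001000111011101

Compute s = H r^T mod 2 one row at a time:
  s_1 = 1 + 1 + 0 + 1 + 1 + 0 + 0 + 1 = 5 ≡ 1 (mod 2).
  s_2 = 0 + 0 + 0 + 1 + 1 + 0 + 0 + 1 = 3 ≡ 1 (mod 2).
  s_3 = 0 + 1 + 0 + 1 + 0 + 1 + 0 + 1 = 4 ≡ 0 (mod 2).
  s_4 = 0 + 1 + 0 + 1 + 1 + 1 + 0 + 1 = 5 ≡ 1 (mod 2).
s = (1, 1, 0, 1)^T — this equals column 13 of H (binary 1101), so error is at position 13.
Correct: flip bit 13 of r = 001000111011001 to get c = 001000111011101.


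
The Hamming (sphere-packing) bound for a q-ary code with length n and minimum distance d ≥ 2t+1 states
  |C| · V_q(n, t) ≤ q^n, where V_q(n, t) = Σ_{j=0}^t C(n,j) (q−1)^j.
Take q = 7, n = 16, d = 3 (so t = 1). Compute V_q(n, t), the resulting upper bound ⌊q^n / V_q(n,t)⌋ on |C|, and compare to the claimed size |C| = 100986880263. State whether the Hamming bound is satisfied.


V_q(n, t) = 97, q^n = 33232930569601, Hamming bound = 342607531645, |C| = 100986880263 ≤ bound (satisfied).

Step 1: Compute V_q(n, t) = Σ_{j=0}^1 C(n, j) (q−1)^j.
  j = 0: C(16,0)·(6)^0 = 1·1 = 1.
  j = 1: C(16,1)·(6)^1 = 16·6 = 96.
  V_q(n, t) = 1 + 96 = 97.
Step 2: q^n = 7^16 = 33232930569601.
Step 3: Hamming bound ⌊q^n / V_q(n,t)⌋ = ⌊33232930569601/97⌋ = 342607531645.
Step 4: Compare |C| = 100986880263 to 342607531645: satisfied.
The claimed |C| lies below the Hamming bound.


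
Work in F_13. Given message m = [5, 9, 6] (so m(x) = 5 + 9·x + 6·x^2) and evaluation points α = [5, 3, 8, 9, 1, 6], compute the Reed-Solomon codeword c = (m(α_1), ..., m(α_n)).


c = [5, 8, 6, 0, 7, 2]

Message polynomial: m(x) = 5 + 9·x + 6·x^2 (mod 13).
For each evaluation point α_i, compute m(α_i) mod 13:
  α_1 = 5: Horner steps 6 → 0 → 5, so m(5) = 5.
  α_2 = 3: Horner steps 6 → 1 → 8, so m(3) = 8.
  α_3 = 8: Horner steps 6 → 5 → 6, so m(8) = 6.
  α_4 = 9: Horner steps 6 → 11 → 0, so m(9) = 0.
  α_5 = 1: Horner steps 6 → 2 → 7, so m(1) = 7.
  α_6 = 6: Horner steps 6 → 6 → 2, so m(6) = 2.
Codeword c = [5, 8, 6, 0, 7, 2] ∈ F_13^6.


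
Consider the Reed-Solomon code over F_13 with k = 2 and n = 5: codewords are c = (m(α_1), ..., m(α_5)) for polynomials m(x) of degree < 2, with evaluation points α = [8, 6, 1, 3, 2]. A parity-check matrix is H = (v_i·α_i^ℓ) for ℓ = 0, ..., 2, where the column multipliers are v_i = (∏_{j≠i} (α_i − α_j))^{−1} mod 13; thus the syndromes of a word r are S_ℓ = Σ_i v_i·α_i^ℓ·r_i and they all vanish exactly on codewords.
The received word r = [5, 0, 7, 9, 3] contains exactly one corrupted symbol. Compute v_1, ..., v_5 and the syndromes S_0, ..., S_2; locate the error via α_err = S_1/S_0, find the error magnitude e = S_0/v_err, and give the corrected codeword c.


S = (9, 1, 3), error at position 4, error magnitude e = 10, c = [5, 0, 7, 12, 3].

Step 1: column multipliers v_i = (∏_{j≠i}(α_i − α_j))^{−1} mod 13.
  i = 1 (α = 8): (8−6)(8−1)(8−3)(8−2) = 2·7·5·6 = 420 ≡ 4, so v_1 = 4^{−1} = 10 (mod 13).
  i = 2 (α = 6): (6−8)(6−1)(6−3)(6−2) = (−2)·5·3·4 = −120 ≡ 10, so v_2 = 10^{−1} = 4 (mod 13).
  i = 3 (α = 1): (1−8)(1−6)(1−3)(1−2) = (−7)·(−5)·(−2)·(−1) = 70 ≡ 5, so v_3 = 5^{−1} = 8 (mod 13).
  i = 4 (α = 3): (3−8)(3−6)(3−1)(3−2) = (−5)·(−3)·2·1 = 30 ≡ 4, so v_4 = 4^{−1} = 10 (mod 13).
  i = 5 (α = 2): (2−8)(2−6)(2−1)(2−3) = (−6)·(−4)·1·(−1) = −24 ≡ 2, so v_5 = 2^{−1} = 7 (mod 13).
  v = [10, 4, 8, 10, 7].
Step 2: syndromes of r = [5, 0, 7, 9, 3] (all sums mod 13).
  S_0 = Σ v_i r_i = 10·5 + 4·0 + 8·7 + 10·9 + 7·3 = 217 ≡ 9.
  S_1 = Σ v_i α_i r_i = 10·8·5 + 4·6·0 + 8·1·7 + 10·3·9 + 7·2·3 = 768 ≡ 1.
  α_i^2 mod 13 = [12, 10, 1, 9, 4].
  S_2 = Σ v_i α_i^2 r_i = 10·12·5 + 4·10·0 + 8·1·7 + 10·9·9 + 7·4·3 = 1550 ≡ 3.
  S = (9, 1, 3) ≠ 0, so r is not a codeword (an error is present).
Step 3: locate the error. For a single error e at position i, S_ℓ = v_i·e·α_i^ℓ, so α_err = S_1/S_0.
  S_0^{−1} = 9^{−1} = 3 (mod 13), so α_err = 1·3 = 3 ≡ 3 = α_4. Error position i = 4.
  Consistency check: S_2/S_1 = 3·1 = 3 ≡ 3 = α_err ✓ (single-error assumption holds).
Step 4: error magnitude e = S_0/v_4 = S_0·∏_{j≠4}(α_4 − α_j) = 9·4 = 36 ≡ 10 (mod 13).
Step 5: correct position 4: c_4 = r_4 − e = 9 − 10 ≡ 12 (mod 13). Hence c = [5, 0, 7, 12, 3].
  Check: interpolating c through the α_i gives m(x) = 11 + 9·x (degree < 2) with m(α_i) = c_i for every i, so c is indeed a codeword.


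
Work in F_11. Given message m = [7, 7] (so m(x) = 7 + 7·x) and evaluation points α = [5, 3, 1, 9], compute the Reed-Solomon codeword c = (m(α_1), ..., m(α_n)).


c = [9, 6, 3, 4]

Message polynomial: m(x) = 7 + 7·x (mod 11).
For each evaluation point α_i, compute m(α_i) mod 11:
  α_1 = 5: Horner steps 7 → 9, so m(5) = 9.
  α_2 = 3: Horner steps 7 → 6, so m(3) = 6.
  α_3 = 1: Horner steps 7 → 3, so m(1) = 3.
  α_4 = 9: Horner steps 7 → 4, so m(9) = 4.
Codeword c = [9, 6, 3, 4] ∈ F_11^4.


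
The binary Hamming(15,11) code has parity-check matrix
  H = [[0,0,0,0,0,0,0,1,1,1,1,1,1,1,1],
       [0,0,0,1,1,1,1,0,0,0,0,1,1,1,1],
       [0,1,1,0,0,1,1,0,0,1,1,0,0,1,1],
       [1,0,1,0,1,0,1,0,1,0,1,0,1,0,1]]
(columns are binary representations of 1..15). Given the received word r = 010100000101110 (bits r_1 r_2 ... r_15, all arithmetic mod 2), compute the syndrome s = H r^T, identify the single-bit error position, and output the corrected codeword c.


s = (0, 0, 1, 1)^T, error position = 3, corrected codeword c = 011100000101110

Compute s = H r^T mod 2 one row at a time:
  s_1 = 0 + 0 + 1 + 0 + 1 + 1 + 1 + 0 = 4 ≡ 0 (mod 2).
  s_2 = 1 + 0 + 0 + 0 + 1 + 1 + 1 + 0 = 4 ≡ 0 (mod 2).
  s_3 = 1 + 0 + 0 + 0 + 1 + 0 + 1 + 0 = 3 ≡ 1 (mod 2).
  s_4 = 0 + 0 + 0 + 0 + 0 + 0 + 1 + 0 = 1 ≡ 1 (mod 2).
s = (0, 0, 1, 1)^T — this equals column 3 of H (binary 0011), so error is at position 3.
Correct: flip bit 3 of r = 010100000101110 to get c = 011100000101110.


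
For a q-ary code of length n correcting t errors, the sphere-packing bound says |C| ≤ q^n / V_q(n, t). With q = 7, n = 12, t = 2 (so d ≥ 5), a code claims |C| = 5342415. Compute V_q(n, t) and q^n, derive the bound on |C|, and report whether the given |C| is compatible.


V_q(n, t) = 2449, q^n = 13841287201, Hamming bound = 5651811, |C| = 5342415 ≤ bound (satisfied).

Step 1: Compute V_q(n, t) = Σ_{j=0}^2 C(n, j) (q−1)^j.
  j = 0: C(12,0)·(6)^0 = 1·1 = 1.
  j = 1: C(12,1)·(6)^1 = 12·6 = 72.
  j = 2: C(12,2)·(6)^2 = 66·36 = 2376.
  V_q(n, t) = 1 + 72 + 2376 = 2449.
Step 2: q^n = 7^12 = 13841287201.
Step 3: Hamming bound ⌊q^n / V_q(n,t)⌋ = ⌊13841287201/2449⌋ = 5651811.
Step 4: Compare |C| = 5342415 to 5651811: satisfied.
The claimed |C| lies below the Hamming bound.


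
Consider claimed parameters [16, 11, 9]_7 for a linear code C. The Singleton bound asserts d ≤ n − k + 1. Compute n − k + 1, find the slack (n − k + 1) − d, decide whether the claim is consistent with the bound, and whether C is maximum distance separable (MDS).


Singleton RHS = n − k + 1 = 6, slack = -3, bound violated (no such code; not MDS).

Singleton bound: d ≤ n − k + 1.
Here n = 16, k = 11, so n − k + 1 = 6.
Given d = 9, check d ≤ 6: NO.
Slack = (n − k + 1) − d = -3.
The slack is negative: d = 9 exceeds n − k + 1 = 6 by 3, so the Singleton bound is violated and no linear [16, 11, 9]_7 code can exist. In particular it is not MDS (MDS requires d = n − k + 1 exactly).
Description: the claimed parameters are [16, 11, 9]_7; such a code would be impossible (violates the Singleton bound).


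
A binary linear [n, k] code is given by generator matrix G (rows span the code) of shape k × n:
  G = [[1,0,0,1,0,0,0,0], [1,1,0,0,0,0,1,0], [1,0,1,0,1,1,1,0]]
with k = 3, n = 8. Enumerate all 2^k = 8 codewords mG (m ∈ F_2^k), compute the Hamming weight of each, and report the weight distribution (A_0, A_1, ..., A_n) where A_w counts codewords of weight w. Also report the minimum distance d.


Weight distribution: A_0 = 1, A_2 = 1, A_3 = 2, A_4 = 1, A_5 = 2, A_6 = 1. Minimum distance d = 2.

Enumerate all 2^3 = 8 messages m ∈ F_2^3.
For each, compute codeword c = mG in F_2^8, then tally its weight.
  m = 000 → c = 00000000, weight = 0.
  m = 100 → c = 10010000, weight = 2.
  m = 010 → c = 11000010, weight = 3.
  m = 110 → c = 01010010, weight = 3.
  m = 001 → c = 10101110, weight = 5.
  m = 101 → c = 00111110, weight = 5.
  m = 011 → c = 01101100, weight = 4.
  m = 111 → c = 11111100, weight = 6.
Tally weights:
  weight 0: 1 codewords.
  weight 2: 1 codewords.
  weight 3: 2 codewords.
  weight 4: 1 codewords.
  weight 5: 2 codewords.
  weight 6: 1 codewords.
Minimum distance d = smallest w > 0 with A_w > 0 = 2.
Sanity: Σ A_w = 8 = 2^3 = 8 ✓.


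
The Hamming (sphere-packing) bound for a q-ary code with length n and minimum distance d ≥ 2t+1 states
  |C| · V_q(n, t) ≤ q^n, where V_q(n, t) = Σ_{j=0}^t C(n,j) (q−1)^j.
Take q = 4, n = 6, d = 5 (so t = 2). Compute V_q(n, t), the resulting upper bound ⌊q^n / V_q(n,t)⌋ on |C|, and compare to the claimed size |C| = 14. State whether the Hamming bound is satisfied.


V_q(n, t) = 154, q^n = 4096, Hamming bound = 26, |C| = 14 ≤ bound (satisfied).

Step 1: Compute V_q(n, t) = Σ_{j=0}^2 C(n, j) (q−1)^j.
  j = 0: C(6,0)·(3)^0 = 1·1 = 1.
  j = 1: C(6,1)·(3)^1 = 6·3 = 18.
  j = 2: C(6,2)·(3)^2 = 15·9 = 135.
  V_q(n, t) = 1 + 18 + 135 = 154.
Step 2: q^n = 4^6 = 4096.
Step 3: Hamming bound ⌊q^n / V_q(n,t)⌋ = ⌊4096/154⌋ = 26.
Step 4: Compare |C| = 14 to 26: satisfied.
The claimed |C| lies below the Hamming bound.


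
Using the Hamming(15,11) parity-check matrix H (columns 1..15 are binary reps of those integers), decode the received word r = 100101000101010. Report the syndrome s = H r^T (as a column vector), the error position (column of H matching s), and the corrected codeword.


s = (1, 0, 1, 1)^T, error position = 11, corrected codeword c = 100101000111010

Compute s = H r^T mod 2 one row at a time:
  s_1 = 0 + 0 + 1 + 0 + 1 + 0 + 1 + 0 = 3 ≡ 1 (mod 2).
  s_2 = 1 + 0 + 1 + 0 + 1 + 0 + 1 + 0 = 4 ≡ 0 (mod 2).
  s_3 = 0 + 0 + 1 + 0 + 1 + 0 + 1 + 0 = 3 ≡ 1 (mod 2).
  s_4 = 1 + 0 + 0 + 0 + 0 + 0 + 0 + 0 = 1 ≡ 1 (mod 2).
s = (1, 0, 1, 1)^T — this equals column 11 of H (binary 1011), so error is at position 11.
Correct: flip bit 11 of r = 100101000101010 to get c = 100101000111010.


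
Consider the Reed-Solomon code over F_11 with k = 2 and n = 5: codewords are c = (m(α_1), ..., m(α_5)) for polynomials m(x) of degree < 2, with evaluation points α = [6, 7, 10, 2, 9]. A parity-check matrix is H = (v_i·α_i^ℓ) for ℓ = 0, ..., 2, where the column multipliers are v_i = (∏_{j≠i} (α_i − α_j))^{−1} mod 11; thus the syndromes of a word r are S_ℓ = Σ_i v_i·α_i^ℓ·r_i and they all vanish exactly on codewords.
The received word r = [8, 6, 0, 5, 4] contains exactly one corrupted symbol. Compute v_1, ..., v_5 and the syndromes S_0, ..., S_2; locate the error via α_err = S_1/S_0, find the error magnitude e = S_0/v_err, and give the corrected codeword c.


S = (1, 9, 4), error at position 5, error magnitude e = 2, c = [8, 6, 0, 5, 2].

Step 1: column multipliers v_i = (∏_{j≠i}(α_i − α_j))^{−1} mod 11.
  i = 1 (α = 6): (6−7)(6−10)(6−2)(6−9) = (−1)·(−4)·4·(−3) = −48 ≡ 7, so v_1 = 7^{−1} = 8 (mod 11).
  i = 2 (α = 7): (7−6)(7−10)(7−2)(7−9) = 1·(−3)·5·(−2) = 30 ≡ 8, so v_2 = 8^{−1} = 7 (mod 11).
  i = 3 (α = 10): (10−6)(10−7)(10−2)(10−9) = 4·3·8·1 = 96 ≡ 8, so v_3 = 8^{−1} = 7 (mod 11).
  i = 4 (α = 2): (2−6)(2−7)(2−10)(2−9) = (−4)·(−5)·(−8)·(−7) = 1120 ≡ 9, so v_4 = 9^{−1} = 5 (mod 11).
  i = 5 (α = 9): (9−6)(9−7)(9−10)(9−2) = 3·2·(−1)·7 = −42 ≡ 2, so v_5 = 2^{−1} = 6 (mod 11).
  v = [8, 7, 7, 5, 6].
Step 2: syndromes of r = [8, 6, 0, 5, 4] (all sums mod 11).
  S_0 = Σ v_i r_i = 8·8 + 7·6 + 7·0 + 5·5 + 6·4 = 155 ≡ 1.
  S_1 = Σ v_i α_i r_i = 8·6·8 + 7·7·6 + 7·10·0 + 5·2·5 + 6·9·4 = 944 ≡ 9.
  α_i^2 mod 11 = [3, 5, 1, 4, 4].
  S_2 = Σ v_i α_i^2 r_i = 8·3·8 + 7·5·6 + 7·1·0 + 5·4·5 + 6·4·4 = 598 ≡ 4.
  S = (1, 9, 4) ≠ 0, so r is not a codeword (an error is present).
Step 3: locate the error. For a single error e at position i, S_ℓ = v_i·e·α_i^ℓ, so α_err = S_1/S_0.
  S_0^{−1} = 1^{−1} = 1 (mod 11), so α_err = 9·1 = 9 ≡ 9 = α_5. Error position i = 5.
  Consistency check: S_2/S_1 = 4·5 = 20 ≡ 9 = α_err ✓ (single-error assumption holds).
Step 4: error magnitude e = S_0/v_5 = S_0·∏_{j≠5}(α_5 − α_j) = 1·2 = 2 ≡ 2 (mod 11).
Step 5: correct position 5: c_5 = r_5 − e = 4 − 2 ≡ 2 (mod 11). Hence c = [8, 6, 0, 5, 2].
  Check: interpolating c through the α_i gives m(x) = 9 + 9·x (degree < 2) with m(α_i) = c_i for every i, so c is indeed a codeword.


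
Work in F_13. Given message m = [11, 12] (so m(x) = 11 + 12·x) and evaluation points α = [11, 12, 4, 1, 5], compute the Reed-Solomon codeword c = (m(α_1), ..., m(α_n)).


c = [0, 12, 7, 10, 6]

Message polynomial: m(x) = 11 + 12·x (mod 13).
For each evaluation point α_i, compute m(α_i) mod 13:
  α_1 = 11: Horner steps 12 → 0, so m(11) = 0.
  α_2 = 12: Horner steps 12 → 12, so m(12) = 12.
  α_3 = 4: Horner steps 12 → 7, so m(4) = 7.
  α_4 = 1: Horner steps 12 → 10, so m(1) = 10.
  α_5 = 5: Horner steps 12 → 6, so m(5) = 6.
Codeword c = [0, 12, 7, 10, 6] ∈ F_13^5.


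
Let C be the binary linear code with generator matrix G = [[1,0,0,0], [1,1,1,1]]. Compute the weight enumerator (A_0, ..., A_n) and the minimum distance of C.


Weight distribution: A_0 = 1, A_1 = 1, A_3 = 1, A_4 = 1. Minimum distance d = 1.

Enumerate all 2^2 = 4 messages m ∈ F_2^2.
For each, compute codeword c = mG in F_2^4, then tally its weight.
  m = 00 → c = 0000, weight = 0.
  m = 10 → c = 1000, weight = 1.
  m = 01 → c = 1111, weight = 4.
  m = 11 → c = 0111, weight = 3.
Tally weights:
  weight 0: 1 codewords.
  weight 1: 1 codewords.
  weight 3: 1 codewords.
  weight 4: 1 codewords.
Minimum distance d = smallest w > 0 with A_w > 0 = 1.
Sanity: Σ A_w = 4 = 2^2 = 4 ✓.


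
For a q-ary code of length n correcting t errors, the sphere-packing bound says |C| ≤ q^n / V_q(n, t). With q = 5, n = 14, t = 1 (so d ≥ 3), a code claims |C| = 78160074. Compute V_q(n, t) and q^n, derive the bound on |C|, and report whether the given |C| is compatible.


V_q(n, t) = 57, q^n = 6103515625, Hamming bound = 107079221, |C| = 78160074 ≤ bound (satisfied).

Step 1: Compute V_q(n, t) = Σ_{j=0}^1 C(n, j) (q−1)^j.
  j = 0: C(14,0)·(4)^0 = 1·1 = 1.
  j = 1: C(14,1)·(4)^1 = 14·4 = 56.
  V_q(n, t) = 1 + 56 = 57.
Step 2: q^n = 5^14 = 6103515625.
Step 3: Hamming bound ⌊q^n / V_q(n,t)⌋ = ⌊6103515625/57⌋ = 107079221.
Step 4: Compare |C| = 78160074 to 107079221: satisfied.
The claimed |C| lies below the Hamming bound.


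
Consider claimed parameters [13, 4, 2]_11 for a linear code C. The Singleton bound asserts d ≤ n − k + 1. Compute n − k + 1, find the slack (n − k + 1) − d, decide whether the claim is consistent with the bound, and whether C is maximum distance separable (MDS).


Singleton RHS = n − k + 1 = 10, slack = 8, bound satisfied, not MDS.

Singleton bound: d ≤ n − k + 1.
Here n = 13, k = 4, so n − k + 1 = 10.
Given d = 2, check d ≤ 10: YES.
Slack = (n − k + 1) − d = 8.
The code is NOT MDS (slack = 8 > 0).
Description: the claimed parameters are [13, 4, 2]_11; such a code would be non-MDS.


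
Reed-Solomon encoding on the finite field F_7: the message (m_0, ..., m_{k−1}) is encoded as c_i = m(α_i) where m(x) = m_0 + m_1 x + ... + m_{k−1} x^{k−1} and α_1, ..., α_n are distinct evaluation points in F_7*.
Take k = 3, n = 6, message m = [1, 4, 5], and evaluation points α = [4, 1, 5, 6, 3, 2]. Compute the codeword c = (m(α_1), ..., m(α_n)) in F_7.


c = [6, 3, 6, 2, 2, 1]

Message polynomial: m(x) = 1 + 4·x + 5·x^2 (mod 7).
For each evaluation point α_i, compute m(α_i) mod 7:
  α_1 = 4: Horner steps 5 → 3 → 6, so m(4) = 6.
  α_2 = 1: Horner steps 5 → 2 → 3, so m(1) = 3.
  α_3 = 5: Horner steps 5 → 1 → 6, so m(5) = 6.
  α_4 = 6: Horner steps 5 → 6 → 2, so m(6) = 2.
  α_5 = 3: Horner steps 5 → 5 → 2, so m(3) = 2.
  α_6 = 2: Horner steps 5 → 0 → 1, so m(2) = 1.
Codeword c = [6, 3, 6, 2, 2, 1] ∈ F_7^6.


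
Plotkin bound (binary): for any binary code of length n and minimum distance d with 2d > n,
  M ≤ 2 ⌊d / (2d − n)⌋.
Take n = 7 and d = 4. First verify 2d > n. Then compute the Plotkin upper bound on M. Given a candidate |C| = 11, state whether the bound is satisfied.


Plotkin bound M ≤ 8; given |C| = 11 > bound (violated).

Check applicability: 2d = 8, n = 7.
2d − n = 1 > 0, so Plotkin applies.
Compute d/(2d−n) = 4/1 ≈ 4.0000.
⌊d/(2d−n)⌋ = 4.
Plotkin bound: M ≤ 2·4 = 8.
Given |C| = 11, check: VIOLATED.
This |C| is above the Plotkin bound, so no binary code with n = 7, d = 4 and 11 codewords exists.


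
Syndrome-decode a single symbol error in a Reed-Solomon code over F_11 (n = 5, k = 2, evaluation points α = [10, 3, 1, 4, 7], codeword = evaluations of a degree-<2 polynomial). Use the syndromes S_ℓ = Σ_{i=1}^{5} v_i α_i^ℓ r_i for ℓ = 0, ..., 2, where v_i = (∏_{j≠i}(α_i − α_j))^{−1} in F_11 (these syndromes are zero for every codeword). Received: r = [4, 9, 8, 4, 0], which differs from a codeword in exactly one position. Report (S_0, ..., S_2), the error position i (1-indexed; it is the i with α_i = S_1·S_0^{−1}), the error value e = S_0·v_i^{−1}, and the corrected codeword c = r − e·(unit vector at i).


S = (8, 3, 8), error at position 1, error magnitude e = 8, c = [7, 9, 8, 4, 0].

Step 1: column multipliers v_i = (∏_{j≠i}(α_i − α_j))^{−1} mod 11.
  i = 1 (α = 10): (10−3)(10−1)(10−4)(10−7) = 7·9·6·3 = 1134 ≡ 1, so v_1 = 1^{−1} = 1 (mod 11).
  i = 2 (α = 3): (3−10)(3−1)(3−4)(3−7) = (−7)·2·(−1)·(−4) = −56 ≡ 10, so v_2 = 10^{−1} = 10 (mod 11).
  i = 3 (α = 1): (1−10)(1−3)(1−4)(1−7) = (−9)·(−2)·(−3)·(−6) = 324 ≡ 5, so v_3 = 5^{−1} = 9 (mod 11).
  i = 4 (α = 4): (4−10)(4−3)(4−1)(4−7) = (−6)·1·3·(−3) = 54 ≡ 10, so v_4 = 10^{−1} = 10 (mod 11).
  i = 5 (α = 7): (7−10)(7−3)(7−1)(7−4) = (−3)·4·6·3 = −216 ≡ 4, so v_5 = 4^{−1} = 3 (mod 11).
  v = [1, 10, 9, 10, 3].
Step 2: syndromes of r = [4, 9, 8, 4, 0] (all sums mod 11).
  S_0 = Σ v_i r_i = 1·4 + 10·9 + 9·8 + 10·4 + 3·0 = 206 ≡ 8.
  S_1 = Σ v_i α_i r_i = 1·10·4 + 10·3·9 + 9·1·8 + 10·4·4 + 3·7·0 = 542 ≡ 3.
  α_i^2 mod 11 = [1, 9, 1, 5, 5].
  S_2 = Σ v_i α_i^2 r_i = 1·1·4 + 10·9·9 + 9·1·8 + 10·5·4 + 3·5·0 = 1086 ≡ 8.
  S = (8, 3, 8) ≠ 0, so r is not a codeword (an error is present).
Step 3: locate the error. For a single error e at position i, S_ℓ = v_i·e·α_i^ℓ, so α_err = S_1/S_0.
  S_0^{−1} = 8^{−1} = 7 (mod 11), so α_err = 3·7 = 21 ≡ 10 = α_1. Error position i = 1.
  Consistency check: S_2/S_1 = 8·4 = 32 ≡ 10 = α_err ✓ (single-error assumption holds).
Step 4: error magnitude e = S_0/v_1 = S_0·∏_{j≠1}(α_1 − α_j) = 8·1 = 8 ≡ 8 (mod 11).
Step 5: correct position 1: c_1 = r_1 − e = 4 − 8 ≡ 7 (mod 11). Hence c = [7, 9, 8, 4, 0].
  Check: interpolating c through the α_i gives m(x) = 2 + 6·x (degree < 2) with m(α_i) = c_i for every i, so c is indeed a codeword.
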